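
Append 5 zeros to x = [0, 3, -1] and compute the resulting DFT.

Original 3-point DFT: [2, -1.0000-3.4641i, -1.0000+3.4641i]
Zero-padded 8-point DFT provides frequency interpolation.

DFT_8([x, 0, ...]) = [2, 2.1213-1.1213i, 1-3i, -2.1213-3.1213i, -4, -2.1213+3.1213i, 1+3i, 2.1213+1.1213i]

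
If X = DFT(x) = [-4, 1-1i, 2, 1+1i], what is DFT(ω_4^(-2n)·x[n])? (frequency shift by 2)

Modulation property: DFT(ω_4^(-2n)·x[n]) = X[(k-2) mod 4], so circularly shift X by 2 positions.

X[k-2] = [2, 1+1i, -4, 1-1i]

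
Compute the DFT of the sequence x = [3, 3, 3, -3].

X[k] = Σ(n=0 to 3) x[n] · ω_4^(nk)
where ω_4 = e^(-2πi/4)

Computing each X[k]:
X[0] = 6
X[1] = -6i
X[2] = 6
X[3] = 6i

X = [6, -6i, 6, 6i]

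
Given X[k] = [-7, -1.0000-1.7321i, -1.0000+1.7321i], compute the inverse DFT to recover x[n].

x[n] = (1/3) Σ(k=0 to 2) X[k] · e^(2πikn/3)

Computing each x[n]:
x[0] = -3
x[1] = -1
x[2] = -3

x = [-3, -1, -3]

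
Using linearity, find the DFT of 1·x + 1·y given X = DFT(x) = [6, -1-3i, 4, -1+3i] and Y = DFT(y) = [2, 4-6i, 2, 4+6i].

By linearity: DFT(1x + 1y) = 1·DFT(x) + 1·DFT(y)
= 1·[6, -1-3i, 4, -1+3i] + 1·[2, 4-6i, 2, 4+6i]

Computing element-wise:
Z[0] = 1·(6) + 1·(2) = 8
Z[1] = 1·(-1-3i) + 1·(4-6i) = 3-9i
Z[2] = 1·(4) + 1·(2) = 6
Z[3] = 1·(-1+3i) + 1·(4+6i) = 3+9i

DFT(1x + 1y) = 1·X + 1·Y = [8, 3-9i, 6, 3+9i]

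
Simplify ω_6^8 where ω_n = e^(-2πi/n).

Since ω_6^6 = 1, powers reduce modulo 6.
8 mod 6 = 2
So ω_6^8 = ω_6^2 = e^(-2πi·2/6)

ω_6^8 = ω_6^2 = -0.5000-0.8660i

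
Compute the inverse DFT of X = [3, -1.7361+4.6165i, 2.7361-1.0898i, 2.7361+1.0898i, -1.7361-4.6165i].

x[n] = (1/5) Σ(k=0 to 4) X[k] · e^(2πikn/5)

Computing each x[n]:
x[0] = 1
x[1] = -2
x[2] = 0
x[3] = 3
x[4] = 1

x = [1, -2, 0, 3, 1]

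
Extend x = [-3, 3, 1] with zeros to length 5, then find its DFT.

Original 3-point DFT: [1, -5.0000-1.7321i, -5.0000+1.7321i]
Zero-padded 5-point DFT provides frequency interpolation.

DFT_5([x, 0, ...]) = [1, -2.8820-3.4410i, -5.1180-0.8123i, -5.1180+0.8123i, -2.8820+3.4410i]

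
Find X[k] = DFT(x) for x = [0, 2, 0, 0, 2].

X[k] = Σ(n=0 to 4) x[n] · ω_5^(nk)
where ω_5 = e^(-2πi/5)

Computing each X[k]:
X[0] = 4
X[1] = 1.2361
X[2] = -3.2361
X[3] = -3.2361
X[4] = 1.2361

X = [4, 1.2361, -3.2361, -3.2361, 1.2361]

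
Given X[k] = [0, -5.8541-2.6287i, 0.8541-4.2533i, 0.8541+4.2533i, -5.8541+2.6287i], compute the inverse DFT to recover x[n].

x[n] = (1/5) Σ(k=0 to 4) X[k] · e^(2πikn/5)

Computing each x[n]:
x[0] = -2
x[1] = 1
x[2] = 1
x[3] = 3
x[4] = -3

x = [-2, 1, 1, 3, -3]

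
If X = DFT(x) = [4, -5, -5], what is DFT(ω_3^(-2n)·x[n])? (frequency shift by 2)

Modulation property: DFT(ω_3^(-2n)·x[n]) = X[(k-2) mod 3], so circularly shift X by 2 positions.

X[k-2] = [-5, -5, 4]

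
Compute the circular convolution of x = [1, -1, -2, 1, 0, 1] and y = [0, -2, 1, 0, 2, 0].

(x ⊛ y)[n] = Σ(m=0 to 5) x[m] · y[(n-m) mod 6]

Computing each output sample:
(x ⊛ y)[0] = -6
(x ⊛ y)[1] = 1
(x ⊛ y)[2] = 3
(x ⊛ y)[3] = 5
(x ⊛ y)[4] = -2
(x ⊛ y)[5] = -1

x ⊛ y = [-6, 1, 3, 5, -2, -1]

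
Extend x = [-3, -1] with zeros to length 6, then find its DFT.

Original 2-point DFT: [-4, -2]
Zero-padded 6-point DFT provides frequency interpolation.

DFT_6([x, 0, ...]) = [-4, -3.5000+0.8660i, -2.5000+0.8660i, -2, -2.5000-0.8660i, -3.5000-0.8660i]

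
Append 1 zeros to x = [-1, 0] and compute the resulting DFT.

Original 2-point DFT: [-1, -1]
Zero-padded 3-point DFT provides frequency interpolation.

DFT_3([x, 0, ...]) = [-1, -1, -1]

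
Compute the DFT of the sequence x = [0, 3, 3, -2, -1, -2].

X[k] = Σ(n=0 to 5) x[n] · ω_6^(nk)
where ω_6 = e^(-2πi/6)

Computing each X[k]:
X[0] = 1
X[1] = 1.5000-7.7942i
X[2] = -3.5000-0.8660i
X[3] = 3
X[4] = -3.5000+0.8660i
X[5] = 1.5000+7.7942i

X = [1, 1.5000-7.7942i, -3.5000-0.8660i, 3, -3.5000+0.8660i, 1.5000+7.7942i]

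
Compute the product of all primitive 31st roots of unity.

The primitive 31st roots of unity are ω_31^k for k coprime to 31: k ∈ {1, 2, 3, 4, 5, 6, 7, 8, 9, 10, 11, 12, 13, 14, 15, 16, 17, 18, 19, 20, 21, 22, 23, 24, 25, 26, 27, 28, 29, 30}
Their product equals the constant term of the cyclotomic polynomial Φ_31(x) up to sign.
For n ≥ 3, the product of all primitive nth roots of unity is 1. (For n=1 it is 1; for n=2 it is -1.)

1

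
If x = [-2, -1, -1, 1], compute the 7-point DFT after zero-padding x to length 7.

Original 4-point DFT: [-3, -1+2i, -3, -1-2i]
Zero-padded 7-point DFT provides frequency interpolation.

DFT_7([x, 0, ...]) = [-3, -3.3019+1.3229i, -0.2530+1.3229i, -1.9450-1.3229i, -1.9450+1.3229i, -0.2530-1.3229i, -3.3019-1.3229i]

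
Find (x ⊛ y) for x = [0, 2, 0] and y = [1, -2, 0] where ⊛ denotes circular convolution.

(x ⊛ y)[n] = Σ(m=0 to 2) x[m] · y[(n-m) mod 3]

Computing each output sample:
(x ⊛ y)[0] = 0
(x ⊛ y)[1] = 2
(x ⊛ y)[2] = -4

x ⊛ y = [0, 2, -4]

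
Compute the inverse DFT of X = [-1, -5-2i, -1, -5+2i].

x[n] = (1/4) Σ(k=0 to 3) X[k] · e^(2πikn/4)

Computing each x[n]:
x[0] = -3
x[1] = 1
x[2] = 2
x[3] = -1

x = [-3, 1, 2, -1]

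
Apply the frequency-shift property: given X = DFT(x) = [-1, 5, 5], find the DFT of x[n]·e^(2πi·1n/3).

Modulation property: DFT(ω_3^(-1n)·x[n]) = X[(k-1) mod 3], so circularly shift X by 1 positions.

X[k-1] = [5, -1, 5]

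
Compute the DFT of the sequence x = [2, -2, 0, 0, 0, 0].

X[k] = Σ(n=0 to 5) x[n] · ω_6^(nk)
where ω_6 = e^(-2πi/6)

Computing each X[k]:
X[0] = 0
X[1] = 1.0000+1.7321i
X[2] = 3.0000+1.7321i
X[3] = 4
X[4] = 3.0000-1.7321i
X[5] = 1.0000-1.7321i

X = [0, 1.0000+1.7321i, 3.0000+1.7321i, 4, 3.0000-1.7321i, 1.0000-1.7321i]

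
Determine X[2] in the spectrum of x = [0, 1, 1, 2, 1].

X[2] = Σ(n=0 to 4) x[n] · ω_5^(2n) where ω_5 = e^(-2πi/5)
= (0)·ω_5^0 + (1)·ω_5^2 + (1)·ω_5^4 + (2)·ω_5^6 + (1)·ω_5^8

X[2] = -0.6910-0.9511i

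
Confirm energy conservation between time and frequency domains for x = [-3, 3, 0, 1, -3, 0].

Time domain:
Σ|x[n]|² = |-3|² + |3|² + |0|² + |1|² + |-3|² + |0|² = 28.0000

Frequency domain:
(1/6)Σ|X[k]|² = (1/6)(|-2|² + |-1.0000-5.1962i|² + |-2|² + |-10|² + |-2|² + |-1.0000+5.1962i|²) = (1/6)·168.0000 = 28.0000

Both sides agree, confirming Parseval's theorem.

Σ|x[n]|² = (1/N)Σ|X[k]|² = 28.0000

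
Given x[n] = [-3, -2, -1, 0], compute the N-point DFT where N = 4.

X[k] = Σ(n=0 to 3) x[n] · ω_4^(nk)
where ω_4 = e^(-2πi/4)

Computing each X[k]:
X[0] = -6
X[1] = -2+2i
X[2] = -2
X[3] = -2-2i

X = [-6, -2+2i, -2, -2-2i]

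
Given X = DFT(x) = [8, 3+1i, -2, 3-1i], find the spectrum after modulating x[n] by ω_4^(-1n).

Modulation property: DFT(ω_4^(-1n)·x[n]) = X[(k-1) mod 4], so circularly shift X by 1 positions.

X[k-1] = [3-1i, 8, 3+1i, -2]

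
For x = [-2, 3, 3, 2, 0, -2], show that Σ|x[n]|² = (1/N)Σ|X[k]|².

Time domain:
Σ|x[n]|² = |-2|² + |3|² + |3|² + |2|² + |0|² + |-2|² = 30.0000

Frequency domain:
(1/6)Σ|X[k]|² = (1/6)(|4|² + |-5.0000-6.9282i|² + |-2.0000-1.7321i|² + |-2|² + |-2.0000+1.7321i|² + |-5.0000+6.9282i|²) = (1/6)·180.0000 = 30.0000

Both sides agree, confirming Parseval's theorem.

Σ|x[n]|² = (1/N)Σ|X[k]|² = 30.0000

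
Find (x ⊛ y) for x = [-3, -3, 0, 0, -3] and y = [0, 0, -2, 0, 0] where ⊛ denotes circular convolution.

(x ⊛ y)[n] = Σ(m=0 to 4) x[m] · y[(n-m) mod 5]

Computing each output sample:
(x ⊛ y)[0] = 0
(x ⊛ y)[1] = 6
(x ⊛ y)[2] = 6
(x ⊛ y)[3] = 6
(x ⊛ y)[4] = 0

x ⊛ y = [0, 6, 6, 6, 0]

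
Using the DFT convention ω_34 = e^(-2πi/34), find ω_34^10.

ω_34^10 = e^(-2πi·10/34)
= cos(-2π·10/34) + i·sin(-2π·10/34)
= cos(-20π/34) + i·sin(-20π/34)

ω_34^10 = cos(-20π/34) + i·sin(-20π/34) = -0.2737-0.9618i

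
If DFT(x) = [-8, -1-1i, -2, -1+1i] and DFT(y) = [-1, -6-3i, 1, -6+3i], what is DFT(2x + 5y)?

By linearity: DFT(2x + 5y) = 2·DFT(x) + 5·DFT(y)
= 2·[-8, -1-1i, -2, -1+1i] + 5·[-1, -6-3i, 1, -6+3i]

Computing element-wise:
Z[0] = 2·(-8) + 5·(-1) = -21
Z[1] = 2·(-1-1i) + 5·(-6-3i) = -32-17i
Z[2] = 2·(-2) + 5·(1) = 1
Z[3] = 2·(-1+1i) + 5·(-6+3i) = -32+17i

DFT(2x + 5y) = 2·X + 5·Y = [-21, -32-17i, 1, -32+17i]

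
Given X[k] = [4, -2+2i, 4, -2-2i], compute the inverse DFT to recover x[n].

x[n] = (1/4) Σ(k=0 to 3) X[k] · e^(2πikn/4)

Computing each x[n]:
x[0] = 1
x[1] = -1
x[2] = 3
x[3] = 1

x = [1, -1, 3, 1]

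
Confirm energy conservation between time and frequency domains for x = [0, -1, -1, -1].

Time domain:
Σ|x[n]|² = |0|² + |-1|² + |-1|² + |-1|² = 3.0000

Frequency domain:
(1/4)Σ|X[k]|² = (1/4)(|-3|² + |1|² + |1|² + |1|²) = (1/4)·12.0000 = 3.0000

Both sides agree, confirming Parseval's theorem.

Σ|x[n]|² = (1/N)Σ|X[k]|² = 3.0000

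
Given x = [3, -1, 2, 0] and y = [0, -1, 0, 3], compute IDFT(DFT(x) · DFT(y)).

(x ⊛ y)[n] = Σ(m=0 to 3) x[m] · y[(n-m) mod 4]

Computing each output sample:
(x ⊛ y)[0] = -3
(x ⊛ y)[1] = 3
(x ⊛ y)[2] = 1
(x ⊛ y)[3] = 7

x ⊛ y = [-3, 3, 1, 7]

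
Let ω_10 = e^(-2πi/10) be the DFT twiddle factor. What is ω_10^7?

ω_10^7 = e^(-2πi·7/10)
= cos(-2π·7/10) + i·sin(-2π·7/10)
= cos(-14π/10) + i·sin(-14π/10)

ω_10^7 = cos(-14π/10) + i·sin(-14π/10) = -0.3090+0.9511i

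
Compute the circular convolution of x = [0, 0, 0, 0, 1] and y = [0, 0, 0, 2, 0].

(x ⊛ y)[n] = Σ(m=0 to 4) x[m] · y[(n-m) mod 5]

Computing each output sample:
(x ⊛ y)[0] = 0
(x ⊛ y)[1] = 0
(x ⊛ y)[2] = 2
(x ⊛ y)[3] = 0
(x ⊛ y)[4] = 0

x ⊛ y = [0, 0, 2, 0, 0]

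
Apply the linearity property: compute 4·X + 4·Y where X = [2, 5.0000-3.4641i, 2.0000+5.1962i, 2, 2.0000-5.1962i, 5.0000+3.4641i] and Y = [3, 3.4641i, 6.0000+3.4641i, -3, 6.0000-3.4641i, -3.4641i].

By linearity: DFT(4x + 4y) = 4·DFT(x) + 4·DFT(y)
= 4·[2, 5.0000-3.4641i, 2.0000+5.1962i, 2, 2.0000-5.1962i, 5.0000+3.4641i] + 4·[3, 3.4641i, 6.0000+3.4641i, -3, 6.0000-3.4641i, -3.4641i]

Computing element-wise:
Z[0] = 4·(2) + 4·(3) = 20
Z[1] = 4·(5.0000-3.4641i) + 4·(3.4641i) = 20
Z[2] = 4·(2.0000+5.1962i) + 4·(6.0000+3.4641i) = 32.0000+34.6412i
Z[3] = 4·(2) + 4·(-3) = -4
Z[4] = 4·(2.0000-5.1962i) + 4·(6.0000-3.4641i) = 32.0000-34.6412i
Z[5] = 4·(5.0000+3.4641i) + 4·(-3.4641i) = 20

DFT(4x + 4y) = 4·X + 4·Y = [20, 20, 32.0000+34.6412i, -4, 32.0000-34.6412i, 20]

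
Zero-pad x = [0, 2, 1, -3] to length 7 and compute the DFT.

Original 4-point DFT: [0, -1-5i, 2, -1+5i]
Zero-padded 7-point DFT provides frequency interpolation.

DFT_7([x, 0, ...]) = [0, 3.7274-1.2369i, -3.2165-3.8615i, -0.5109+2.8388i, -0.5109-2.8388i, -3.2165+3.8615i, 3.7274+1.2369i]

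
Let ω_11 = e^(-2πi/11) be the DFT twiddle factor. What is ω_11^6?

ω_11^6 = e^(-2πi·6/11)
= cos(-2π·6/11) + i·sin(-2π·6/11)
= cos(-12π/11) + i·sin(-12π/11)

ω_11^6 = cos(-12π/11) + i·sin(-12π/11) = -0.9595+0.2817i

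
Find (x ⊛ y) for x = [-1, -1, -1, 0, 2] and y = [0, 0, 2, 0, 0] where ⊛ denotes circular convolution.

(x ⊛ y)[n] = Σ(m=0 to 4) x[m] · y[(n-m) mod 5]

Computing each output sample:
(x ⊛ y)[0] = 0
(x ⊛ y)[1] = 4
(x ⊛ y)[2] = -2
(x ⊛ y)[3] = -2
(x ⊛ y)[4] = -2

x ⊛ y = [0, 4, -2, -2, -2]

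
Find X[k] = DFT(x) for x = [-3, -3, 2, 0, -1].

X[k] = Σ(n=0 to 4) x[n] · ω_5^(nk)
where ω_5 = e^(-2πi/5)

Computing each X[k]:
X[0] = -5
X[1] = -5.8541+0.7265i
X[2] = 0.8541+3.0777i
X[3] = 0.8541-3.0777i
X[4] = -5.8541-0.7265i

X = [-5, -5.8541+0.7265i, 0.8541+3.0777i, 0.8541-3.0777i, -5.8541-0.7265i]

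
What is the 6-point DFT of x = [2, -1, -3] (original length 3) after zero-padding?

Original 3-point DFT: [-2, 4.0000-1.7321i, 4.0000+1.7321i]
Zero-padded 6-point DFT provides frequency interpolation.

DFT_6([x, 0, ...]) = [-2, 3.0000+3.4641i, 4.0000-1.7321i, 0, 4.0000+1.7321i, 3.0000-3.4641i]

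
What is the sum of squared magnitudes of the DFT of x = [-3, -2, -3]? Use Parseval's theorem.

Parseval: Σ|x[n]|² = (1/N)Σ|X[k]|², so Σ|X[k]|² = N·Σ|x[n]|² = 3·22.0000

Σ|X[k]|² = N·Σ|x[n]|² = 3·22.0000 = 66.0000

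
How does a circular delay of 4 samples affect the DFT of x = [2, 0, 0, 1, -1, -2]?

Time shift by 4: X_shifted[k] = ω_6^(4k) · X[k]
Shifted x = [0, 1, -1, -2, 2, 0]

DFT(x[n-4]) = [0, 2.0000+1.7321i, -3.0000-3.4641i, 2, -3.0000+3.4641i, 2.0000-1.7321i]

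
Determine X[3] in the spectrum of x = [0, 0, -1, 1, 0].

X[3] = Σ(n=0 to 4) x[n] · ω_5^(3n) where ω_5 = e^(-2πi/5)
= (0)·ω_5^0 + (0)·ω_5^3 + (-1)·ω_5^6 + (1)·ω_5^9 + (0)·ω_5^12

X[3] = 1.9021i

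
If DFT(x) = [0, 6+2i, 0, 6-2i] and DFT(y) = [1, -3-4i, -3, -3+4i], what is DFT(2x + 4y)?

By linearity: DFT(2x + 4y) = 2·DFT(x) + 4·DFT(y)
= 2·[0, 6+2i, 0, 6-2i] + 4·[1, -3-4i, -3, -3+4i]

Computing element-wise:
Z[0] = 2·(0) + 4·(1) = 4
Z[1] = 2·(6+2i) + 4·(-3-4i) = -12i
Z[2] = 2·(0) + 4·(-3) = -12
Z[3] = 2·(6-2i) + 4·(-3+4i) = 12i

DFT(2x + 4y) = 2·X + 4·Y = [4, -12i, -12, 12i]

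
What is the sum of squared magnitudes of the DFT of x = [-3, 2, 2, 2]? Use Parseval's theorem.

Parseval: Σ|x[n]|² = (1/N)Σ|X[k]|², so Σ|X[k]|² = N·Σ|x[n]|² = 4·21.0000

Σ|X[k]|² = N·Σ|x[n]|² = 4·21.0000 = 84.0000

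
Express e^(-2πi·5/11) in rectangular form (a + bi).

ω_11^5 = e^(-2πi·5/11)
= cos(-2π·5/11) + i·sin(-2π·5/11)
= cos(-10π/11) + i·sin(-10π/11)

ω_11^5 = cos(-10π/11) + i·sin(-10π/11) = -0.9595-0.2817i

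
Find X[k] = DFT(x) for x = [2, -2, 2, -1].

X[k] = Σ(n=0 to 3) x[n] · ω_4^(nk)
where ω_4 = e^(-2πi/4)

Computing each X[k]:
X[0] = 1
X[1] = 1i
X[2] = 7
X[3] = -1i

X = [1, 1i, 7, -1i]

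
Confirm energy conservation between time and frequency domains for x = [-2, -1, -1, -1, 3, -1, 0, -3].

Time domain:
Σ|x[n]|² = |-2|² + |-1|² + |-1|² + |-1|² + |3|² + |-1|² + |0|² + |-3|² = 26.0000

Frequency domain:
(1/8)Σ|X[k]|² = (1/8)(|-6|² + |-6.4142-0.4142i|² + |2-2i|² + |-3.5858-2.4142i|² + |6|² + |-3.5858+2.4142i|² + |2+2i|² + |-6.4142+0.4142i|²) = (1/8)·208.0000 = 26.0000

Both sides agree, confirming Parseval's theorem.

Σ|x[n]|² = (1/N)Σ|X[k]|² = 26.0000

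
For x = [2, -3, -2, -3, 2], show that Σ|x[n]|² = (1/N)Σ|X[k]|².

Time domain:
Σ|x[n]|² = |2|² + |-3|² + |-2|² + |-3|² + |2|² = 30.0000

Frequency domain:
(1/5)Σ|X[k]|² = (1/5)(|-4|² + |5.7361+4.1675i|² + |1.2639+3.8900i|² + |1.2639-3.8900i|² + |5.7361-4.1675i|²) = (1/5)·150.0000 = 30.0000

Both sides agree, confirming Parseval's theorem.

Σ|x[n]|² = (1/N)Σ|X[k]|² = 30.0000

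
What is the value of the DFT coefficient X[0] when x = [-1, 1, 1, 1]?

X[0] = Σ(n=0 to 3) x[n] · ω_4^0 = Σ x[n]
= (-1) + (1) + (1) + (1)

X[0] = 2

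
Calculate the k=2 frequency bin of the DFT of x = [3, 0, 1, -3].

X[2] = Σ(n=0 to 3) x[n] · ω_4^(2n) where ω_4 = e^(-2πi/4)
= (3)·ω_4^0 + (0)·ω_4^2 + (1)·ω_4^4 + (-3)·ω_4^6

X[2] = 7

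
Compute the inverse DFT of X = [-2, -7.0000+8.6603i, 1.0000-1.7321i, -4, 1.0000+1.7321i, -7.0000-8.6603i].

x[n] = (1/6) Σ(k=0 to 5) X[k] · e^(2πikn/6)

Computing each x[n]:
x[0] = -3
x[1] = -3
x[2] = -3
x[3] = 3
x[4] = 3
x[5] = 1

x = [-3, -3, -3, 3, 3, 1]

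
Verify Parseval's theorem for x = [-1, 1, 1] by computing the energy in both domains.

Time domain:
Σ|x[n]|² = |-1|² + |1|² + |1|² = 3.0000

Frequency domain:
(1/3)Σ|X[k]|² = (1/3)(|1|² + |-2|² + |-2|²) = (1/3)·9.0000 = 3.0000

Both sides agree, confirming Parseval's theorem.

Σ|x[n]|² = (1/N)Σ|X[k]|² = 3.0000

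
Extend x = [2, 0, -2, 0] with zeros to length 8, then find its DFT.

Original 4-point DFT: [0, 4, 0, 4]
Zero-padded 8-point DFT provides frequency interpolation.

DFT_8([x, 0, ...]) = [0, 2+2i, 4, 2-2i, 0, 2+2i, 4, 2-2i]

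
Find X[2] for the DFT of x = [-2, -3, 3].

X[2] = Σ(n=0 to 2) x[n] · ω_3^(2n) where ω_3 = e^(-2πi/3)
= (-2)·ω_3^0 + (-3)·ω_3^2 + (3)·ω_3^4

X[2] = -2.0000-5.1962i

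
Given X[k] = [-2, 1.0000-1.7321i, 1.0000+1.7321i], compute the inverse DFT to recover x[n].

x[n] = (1/3) Σ(k=0 to 2) X[k] · e^(2πikn/3)

Computing each x[n]:
x[0] = 0
x[1] = 0
x[2] = -2

x = [0, 0, -2]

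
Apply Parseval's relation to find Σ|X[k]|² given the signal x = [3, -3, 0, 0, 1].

Parseval: Σ|x[n]|² = (1/N)Σ|X[k]|², so Σ|X[k]|² = N·Σ|x[n]|² = 5·19.0000

Σ|X[k]|² = N·Σ|x[n]|² = 5·19.0000 = 95.0000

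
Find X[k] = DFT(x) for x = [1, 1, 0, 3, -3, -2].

X[k] = Σ(n=0 to 5) x[n] · ω_6^(nk)
where ω_6 = e^(-2πi/6)

Computing each X[k]:
X[0] = 0
X[1] = -1.0000-5.1962i
X[2] = 6
X[3] = -4
X[4] = 6
X[5] = -1.0000+5.1962i

X = [0, -1.0000-5.1962i, 6, -4, 6, -1.0000+5.1962i]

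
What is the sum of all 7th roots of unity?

Sum of all nth roots of unity equals 0 for n > 1 (geometric series with r ≠ 1).

0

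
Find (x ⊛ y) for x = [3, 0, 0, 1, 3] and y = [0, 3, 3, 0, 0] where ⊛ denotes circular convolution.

(x ⊛ y)[n] = Σ(m=0 to 4) x[m] · y[(n-m) mod 5]

Computing each output sample:
(x ⊛ y)[0] = 12
(x ⊛ y)[1] = 18
(x ⊛ y)[2] = 9
(x ⊛ y)[3] = 0
(x ⊛ y)[4] = 3

x ⊛ y = [12, 18, 9, 0, 3]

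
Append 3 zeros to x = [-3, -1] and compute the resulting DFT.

Original 2-point DFT: [-4, -2]
Zero-padded 5-point DFT provides frequency interpolation.

DFT_5([x, 0, ...]) = [-4, -3.3090+0.9511i, -2.1910+0.5878i, -2.1910-0.5878i, -3.3090-0.9511i]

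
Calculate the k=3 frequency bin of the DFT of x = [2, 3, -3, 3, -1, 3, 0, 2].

X[3] = Σ(n=0 to 7) x[n] · ω_8^(3n) where ω_8 = e^(-2πi/8)
= (2)·ω_8^0 + (3)·ω_8^3 + (-3)·ω_8^6 + (3)·ω_8^9 + (-1)·ω_8^12 + (3)·ω_8^15 + (0)·ω_8^18 + (2)·ω_8^21

X[3] = 3.7071-3.7071i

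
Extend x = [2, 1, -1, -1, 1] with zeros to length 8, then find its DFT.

Original 5-point DFT: [2, 4.2361, -0.2361, -0.2361, 4.2361]
Zero-padded 8-point DFT provides frequency interpolation.

DFT_8([x, 0, ...]) = [2, 2.4142+1.0000i, 4-2i, -0.4142-1.0000i, 2, -0.4142+1.0000i, 4+2i, 2.4142-1.0000i]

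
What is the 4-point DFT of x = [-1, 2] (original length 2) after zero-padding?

Original 2-point DFT: [1, -3]
Zero-padded 4-point DFT provides frequency interpolation.

DFT_4([x, 0, ...]) = [1, -1-2i, -3, -1+2i]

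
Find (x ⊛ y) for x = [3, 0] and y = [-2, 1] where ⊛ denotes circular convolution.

(x ⊛ y)[n] = Σ(m=0 to 1) x[m] · y[(n-m) mod 2]

Computing each output sample:
(x ⊛ y)[0] = -6
(x ⊛ y)[1] = 3

x ⊛ y = [-6, 3]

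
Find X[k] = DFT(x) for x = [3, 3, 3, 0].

X[k] = Σ(n=0 to 3) x[n] · ω_4^(nk)
where ω_4 = e^(-2πi/4)

Computing each X[k]:
X[0] = 9
X[1] = -3i
X[2] = 3
X[3] = 3i

X = [9, -3i, 3, 3i]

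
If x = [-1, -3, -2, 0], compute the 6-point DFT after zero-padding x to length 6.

Original 4-point DFT: [-6, 1+3i, 0, 1-3i]
Zero-padded 6-point DFT provides frequency interpolation.

DFT_6([x, 0, ...]) = [-6, -1.5000+4.3301i, 1.5000+0.8660i, 0, 1.5000-0.8660i, -1.5000-4.3301i]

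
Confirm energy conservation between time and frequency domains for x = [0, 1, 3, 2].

Time domain:
Σ|x[n]|² = |0|² + |1|² + |3|² + |2|² = 14.0000

Frequency domain:
(1/4)Σ|X[k]|² = (1/4)(|6|² + |-3+1i|² + |0|² + |-3-1i|²) = (1/4)·56.0000 = 14.0000

Both sides agree, confirming Parseval's theorem.

Σ|x[n]|² = (1/N)Σ|X[k]|² = 14.0000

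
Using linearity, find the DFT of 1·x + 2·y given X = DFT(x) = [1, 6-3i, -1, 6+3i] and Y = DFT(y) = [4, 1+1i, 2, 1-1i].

By linearity: DFT(1x + 2y) = 1·DFT(x) + 2·DFT(y)
= 1·[1, 6-3i, -1, 6+3i] + 2·[4, 1+1i, 2, 1-1i]

Computing element-wise:
Z[0] = 1·(1) + 2·(4) = 9
Z[1] = 1·(6-3i) + 2·(1+1i) = 8-1i
Z[2] = 1·(-1) + 2·(2) = 3
Z[3] = 1·(6+3i) + 2·(1-1i) = 8+1i

DFT(1x + 2y) = 1·X + 2·Y = [9, 8-1i, 3, 8+1i]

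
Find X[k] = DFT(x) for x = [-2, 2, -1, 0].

X[k] = Σ(n=0 to 3) x[n] · ω_4^(nk)
where ω_4 = e^(-2πi/4)

Computing each X[k]:
X[0] = -1
X[1] = -1-2i
X[2] = -5
X[3] = -1+2i

X = [-1, -1-2i, -5, -1+2i]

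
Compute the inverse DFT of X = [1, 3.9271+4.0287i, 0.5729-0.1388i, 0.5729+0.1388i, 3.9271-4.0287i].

x[n] = (1/5) Σ(k=0 to 4) X[k] · e^(2πikn/5)

Computing each x[n]:
x[0] = 2
x[1] = -1
x[2] = -2
x[3] = 0
x[4] = 2

x = [2, -1, -2, 0, 2]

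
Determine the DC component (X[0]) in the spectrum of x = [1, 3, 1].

X[0] = Σ(n=0 to 2) x[n] · ω_3^0 = Σ x[n]
= (1) + (3) + (1)

X[0] = 5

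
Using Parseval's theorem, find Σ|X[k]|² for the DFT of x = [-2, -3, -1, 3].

Parseval: Σ|x[n]|² = (1/N)Σ|X[k]|², so Σ|X[k]|² = N·Σ|x[n]|² = 4·23.0000

Σ|X[k]|² = N·Σ|x[n]|² = 4·23.0000 = 92.0000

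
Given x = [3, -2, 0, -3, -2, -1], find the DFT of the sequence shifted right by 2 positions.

Time shift by 2: X_shifted[k] = ω_6^(2k) · X[k]
Shifted x = [-2, -1, 3, -2, 0, -3]

DFT(x[n-2]) = [-5, -3.5000-4.3301i, -3.5000+0.8660i, 7, -3.5000-0.8660i, -3.5000+4.3301i]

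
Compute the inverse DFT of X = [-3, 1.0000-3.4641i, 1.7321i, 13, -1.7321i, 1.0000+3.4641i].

x[n] = (1/6) Σ(k=0 to 5) X[k] · e^(2πikn/6)

Computing each x[n]:
x[0] = 2
x[1] = -2
x[2] = 3
x[3] = -3
x[4] = 0
x[5] = -3

x = [2, -2, 3, -3, 0, -3]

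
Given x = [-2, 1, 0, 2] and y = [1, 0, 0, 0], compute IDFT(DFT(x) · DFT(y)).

(x ⊛ y)[n] = Σ(m=0 to 3) x[m] · y[(n-m) mod 4]

Computing each output sample:
(x ⊛ y)[0] = -2
(x ⊛ y)[1] = 1
(x ⊛ y)[2] = 0
(x ⊛ y)[3] = 2

x ⊛ y = [-2, 1, 0, 2]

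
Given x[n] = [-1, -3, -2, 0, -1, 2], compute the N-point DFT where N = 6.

X[k] = Σ(n=0 to 5) x[n] · ω_6^(nk)
where ω_6 = e^(-2πi/6)

Computing each X[k]:
X[0] = -5
X[1] = 5.1962i
X[2] = 1.0000+3.4641i
X[3] = -3
X[4] = 1.0000-3.4641i
X[5] = -5.1962i

X = [-5, 5.1962i, 1.0000+3.4641i, -3, 1.0000-3.4641i, -5.1962i]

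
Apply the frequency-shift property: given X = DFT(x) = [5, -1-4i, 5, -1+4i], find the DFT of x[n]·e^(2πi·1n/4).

Modulation property: DFT(ω_4^(-1n)·x[n]) = X[(k-1) mod 4], so circularly shift X by 1 positions.

X[k-1] = [-1+4i, 5, -1-4i, 5]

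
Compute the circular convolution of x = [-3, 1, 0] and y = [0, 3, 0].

(x ⊛ y)[n] = Σ(m=0 to 2) x[m] · y[(n-m) mod 3]

Computing each output sample:
(x ⊛ y)[0] = 0
(x ⊛ y)[1] = -9
(x ⊛ y)[2] = 3

x ⊛ y = [0, -9, 3]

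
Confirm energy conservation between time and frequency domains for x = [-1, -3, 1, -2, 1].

Time domain:
Σ|x[n]|² = |-1|² + |-3|² + |1|² + |-2|² + |1|² = 16.0000

Frequency domain:
(1/5)Σ|X[k]|² = (1/5)(|-4|² + |-0.8090+2.0409i|² + |0.3090+5.2043i|² + |0.3090-5.2043i|² + |-0.8090-2.0409i|²) = (1/5)·80.0000 = 16.0000

Both sides agree, confirming Parseval's theorem.

Σ|x[n]|² = (1/N)Σ|X[k]|² = 16.0000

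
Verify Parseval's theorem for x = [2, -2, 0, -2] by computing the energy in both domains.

Time domain:
Σ|x[n]|² = |2|² + |-2|² + |0|² + |-2|² = 12.0000

Frequency domain:
(1/4)Σ|X[k]|² = (1/4)(|-2|² + |2|² + |6|² + |2|²) = (1/4)·48.0000 = 12.0000

Both sides agree, confirming Parseval's theorem.

Σ|x[n]|² = (1/N)Σ|X[k]|² = 12.0000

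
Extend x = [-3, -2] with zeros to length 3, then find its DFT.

Original 2-point DFT: [-5, -1]
Zero-padded 3-point DFT provides frequency interpolation.

DFT_3([x, 0, ...]) = [-5, -2.0000+1.7321i, -2.0000-1.7321i]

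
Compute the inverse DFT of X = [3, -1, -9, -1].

x[n] = (1/4) Σ(k=0 to 3) X[k] · e^(2πikn/4)

Computing each x[n]:
x[0] = -2
x[1] = 3
x[2] = -1
x[3] = 3

x = [-2, 3, -1, 3]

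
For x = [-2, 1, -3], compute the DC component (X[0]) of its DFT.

X[0] = Σ(n=0 to 2) x[n] · ω_3^0 = Σ x[n]
= (-2) + (1) + (-3)

X[0] = -4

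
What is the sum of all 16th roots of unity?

Sum of all nth roots of unity equals 0 for n > 1 (geometric series with r ≠ 1).

0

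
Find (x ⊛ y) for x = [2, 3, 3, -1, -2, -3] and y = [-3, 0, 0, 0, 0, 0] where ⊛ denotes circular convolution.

(x ⊛ y)[n] = Σ(m=0 to 5) x[m] · y[(n-m) mod 6]

Computing each output sample:
(x ⊛ y)[0] = -6
(x ⊛ y)[1] = -9
(x ⊛ y)[2] = -9
(x ⊛ y)[3] = 3
(x ⊛ y)[4] = 6
(x ⊛ y)[5] = 9

x ⊛ y = [-6, -9, -9, 3, 6, 9]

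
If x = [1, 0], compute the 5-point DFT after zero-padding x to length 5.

Original 2-point DFT: [1, 1]
Zero-padded 5-point DFT provides frequency interpolation.

DFT_5([x, 0, ...]) = [1, 1, 1, 1, 1]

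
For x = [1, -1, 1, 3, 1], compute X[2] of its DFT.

X[2] = Σ(n=0 to 4) x[n] · ω_5^(2n) where ω_5 = e^(-2πi/5)
= (1)·ω_5^0 + (-1)·ω_5^2 + (1)·ω_5^4 + (3)·ω_5^6 + (1)·ω_5^8

X[2] = 2.2361-0.7265i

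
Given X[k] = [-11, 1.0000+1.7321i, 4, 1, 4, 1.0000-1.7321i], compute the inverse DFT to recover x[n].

x[n] = (1/6) Σ(k=0 to 5) X[k] · e^(2πikn/6)

Computing each x[n]:
x[0] = 0
x[1] = -3
x[2] = -3
x[3] = -1
x[4] = -2
x[5] = -2

x = [0, -3, -3, -1, -2, -2]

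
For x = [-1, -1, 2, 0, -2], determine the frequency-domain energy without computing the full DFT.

Parseval: Σ|x[n]|² = (1/N)Σ|X[k]|², so Σ|X[k]|² = N·Σ|x[n]|² = 5·10.0000

Σ|X[k]|² = N·Σ|x[n]|² = 5·10.0000 = 50.0000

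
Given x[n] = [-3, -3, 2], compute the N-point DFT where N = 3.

X[k] = Σ(n=0 to 2) x[n] · ω_3^(nk)
where ω_3 = e^(-2πi/3)

Computing each X[k]:
X[0] = -4
X[1] = -2.5000+4.3301i
X[2] = -2.5000-4.3301i

X = [-4, -2.5000+4.3301i, -2.5000-4.3301i]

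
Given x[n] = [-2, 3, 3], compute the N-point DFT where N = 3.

X[k] = Σ(n=0 to 2) x[n] · ω_3^(nk)
where ω_3 = e^(-2πi/3)

Computing each X[k]:
X[0] = 4
X[1] = -5
X[2] = -5

X = [4, -5, -5]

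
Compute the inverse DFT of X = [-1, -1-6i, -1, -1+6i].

x[n] = (1/4) Σ(k=0 to 3) X[k] · e^(2πikn/4)

Computing each x[n]:
x[0] = -1
x[1] = 3
x[2] = 0
x[3] = -3

x = [-1, 3, 0, -3]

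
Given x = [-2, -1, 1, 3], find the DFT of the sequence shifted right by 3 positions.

Time shift by 3: X_shifted[k] = ω_4^(3k) · X[k]
Shifted x = [-1, 1, 3, -2]

DFT(x[n-3]) = [1, -4-3i, 3, -4+3i]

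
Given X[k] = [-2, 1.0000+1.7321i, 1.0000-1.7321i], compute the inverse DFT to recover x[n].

x[n] = (1/3) Σ(k=0 to 2) X[k] · e^(2πikn/3)

Computing each x[n]:
x[0] = 0
x[1] = -2
x[2] = 0

x = [0, -2, 0]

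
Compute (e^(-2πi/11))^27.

Since ω_11^11 = 1, powers reduce modulo 11.
27 mod 11 = 5
So ω_11^27 = ω_11^5 = e^(-2πi·5/11)

ω_11^27 = ω_11^5 = -0.9595-0.2817i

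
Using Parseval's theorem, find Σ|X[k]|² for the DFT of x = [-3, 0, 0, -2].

Parseval: Σ|x[n]|² = (1/N)Σ|X[k]|², so Σ|X[k]|² = N·Σ|x[n]|² = 4·13.0000

Σ|X[k]|² = N·Σ|x[n]|² = 4·13.0000 = 52.0000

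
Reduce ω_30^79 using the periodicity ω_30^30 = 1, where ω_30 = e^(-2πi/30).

Since ω_30^30 = 1, powers reduce modulo 30.
79 mod 30 = 19
So ω_30^79 = ω_30^19 = e^(-2πi·19/30)

ω_30^79 = ω_30^19 = -0.6691+0.7431i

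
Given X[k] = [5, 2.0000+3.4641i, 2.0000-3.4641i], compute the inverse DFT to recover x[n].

x[n] = (1/3) Σ(k=0 to 2) X[k] · e^(2πikn/3)

Computing each x[n]:
x[0] = 3
x[1] = -1
x[2] = 3

x = [3, -1, 3]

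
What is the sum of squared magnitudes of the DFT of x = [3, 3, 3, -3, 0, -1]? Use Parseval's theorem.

Parseval: Σ|x[n]|² = (1/N)Σ|X[k]|², so Σ|X[k]|² = N·Σ|x[n]|² = 6·37.0000

Σ|X[k]|² = N·Σ|x[n]|² = 6·37.0000 = 222.0000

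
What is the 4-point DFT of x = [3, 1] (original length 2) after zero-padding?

Original 2-point DFT: [4, 2]
Zero-padded 4-point DFT provides frequency interpolation.

DFT_4([x, 0, ...]) = [4, 3-1i, 2, 3+1i]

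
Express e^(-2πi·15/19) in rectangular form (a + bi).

ω_19^15 = e^(-2πi·15/19)
= cos(-2π·15/19) + i·sin(-2π·15/19)
= cos(-30π/19) + i·sin(-30π/19)

ω_19^15 = cos(-30π/19) + i·sin(-30π/19) = 0.2455+0.9694i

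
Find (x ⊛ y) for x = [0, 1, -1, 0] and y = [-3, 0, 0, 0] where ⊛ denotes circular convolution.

(x ⊛ y)[n] = Σ(m=0 to 3) x[m] · y[(n-m) mod 4]

Computing each output sample:
(x ⊛ y)[0] = 0
(x ⊛ y)[1] = -3
(x ⊛ y)[2] = 3
(x ⊛ y)[3] = 0

x ⊛ y = [0, -3, 3, 0]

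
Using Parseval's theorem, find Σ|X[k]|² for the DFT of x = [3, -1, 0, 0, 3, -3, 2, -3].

Parseval: Σ|x[n]|² = (1/N)Σ|X[k]|², so Σ|X[k]|² = N·Σ|x[n]|² = 8·41.0000

Σ|X[k]|² = N·Σ|x[n]|² = 8·41.0000 = 328.0000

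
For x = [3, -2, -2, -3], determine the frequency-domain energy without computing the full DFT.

Parseval: Σ|x[n]|² = (1/N)Σ|X[k]|², so Σ|X[k]|² = N·Σ|x[n]|² = 4·26.0000

Σ|X[k]|² = N·Σ|x[n]|² = 4·26.0000 = 104.0000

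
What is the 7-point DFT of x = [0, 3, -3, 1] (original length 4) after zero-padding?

Original 4-point DFT: [1, 3-2i, -7, 3+2i]
Zero-padded 7-point DFT provides frequency interpolation.

DFT_7([x, 0, ...]) = [1, 1.6371+0.1454i, 2.6588-3.4446i, -4.7959-4.6221i, -4.7959+4.6221i, 2.6588+3.4446i, 1.6371-0.1454i]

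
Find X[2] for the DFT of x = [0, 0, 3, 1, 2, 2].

X[2] = Σ(n=0 to 5) x[n] · ω_6^(2n) where ω_6 = e^(-2πi/6)
= (0)·ω_6^0 + (0)·ω_6^2 + (3)·ω_6^4 + (1)·ω_6^6 + (2)·ω_6^8 + (2)·ω_6^10

X[2] = -2.5000+2.5981i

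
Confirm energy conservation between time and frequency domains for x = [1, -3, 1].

Time domain:
Σ|x[n]|² = |1|² + |-3|² + |1|² = 11.0000

Frequency domain:
(1/3)Σ|X[k]|² = (1/3)(|-1|² + |2.0000+3.4641i|² + |2.0000-3.4641i|²) = (1/3)·33.0000 = 11.0000

Both sides agree, confirming Parseval's theorem.

Σ|x[n]|² = (1/N)Σ|X[k]|² = 11.0000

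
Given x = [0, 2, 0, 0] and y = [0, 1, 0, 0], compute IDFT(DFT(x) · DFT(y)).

(x ⊛ y)[n] = Σ(m=0 to 3) x[m] · y[(n-m) mod 4]

Computing each output sample:
(x ⊛ y)[0] = 0
(x ⊛ y)[1] = 0
(x ⊛ y)[2] = 2
(x ⊛ y)[3] = 0

x ⊛ y = [0, 0, 2, 0]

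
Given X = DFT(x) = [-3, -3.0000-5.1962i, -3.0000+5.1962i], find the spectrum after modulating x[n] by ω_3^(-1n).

Modulation property: DFT(ω_3^(-1n)·x[n]) = X[(k-1) mod 3], so circularly shift X by 1 positions.

X[k-1] = [-3.0000+5.1962i, -3, -3.0000-5.1962i]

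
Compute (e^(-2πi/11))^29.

Since ω_11^11 = 1, powers reduce modulo 11.
29 mod 11 = 7
So ω_11^29 = ω_11^7 = e^(-2πi·7/11)

ω_11^29 = ω_11^7 = -0.6549+0.7557i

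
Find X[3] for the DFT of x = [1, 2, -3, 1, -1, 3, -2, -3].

X[3] = Σ(n=0 to 7) x[n] · ω_8^(3n) where ω_8 = e^(-2πi/8)
= (1)·ω_8^0 + (2)·ω_8^3 + (-3)·ω_8^6 + (1)·ω_8^9 + (-1)·ω_8^12 + (3)·ω_8^15 + (-2)·ω_8^18 + (-3)·ω_8^21

X[3] = 5.5355-3.1213i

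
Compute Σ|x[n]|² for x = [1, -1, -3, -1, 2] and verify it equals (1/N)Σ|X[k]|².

Time domain:
Σ|x[n]|² = |1|² + |-1|² + |-3|² + |-1|² + |2|² = 16.0000

Frequency domain:
(1/5)Σ|X[k]|² = (1/5)(|-2|² + |4.5451+4.0287i|² + |-1.0451-0.1388i|² + |-1.0451+0.1388i|² + |4.5451-4.0287i|²) = (1/5)·80.0000 = 16.0000

Both sides agree, confirming Parseval's theorem.

Σ|x[n]|² = (1/N)Σ|X[k]|² = 16.0000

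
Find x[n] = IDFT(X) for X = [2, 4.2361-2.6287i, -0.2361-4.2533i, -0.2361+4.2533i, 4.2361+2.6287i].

x[n] = (1/5) Σ(k=0 to 4) X[k] · e^(2πikn/5)

Computing each x[n]:
x[0] = 2
x[1] = 3
x[2] = -2
x[3] = 0
x[4] = -1

x = [2, 3, -2, 0, -1]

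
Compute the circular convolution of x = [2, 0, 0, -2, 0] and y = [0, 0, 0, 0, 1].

(x ⊛ y)[n] = Σ(m=0 to 4) x[m] · y[(n-m) mod 5]

Computing each output sample:
(x ⊛ y)[0] = 0
(x ⊛ y)[1] = 0
(x ⊛ y)[2] = -2
(x ⊛ y)[3] = 0
(x ⊛ y)[4] = 2

x ⊛ y = [0, 0, -2, 0, 2]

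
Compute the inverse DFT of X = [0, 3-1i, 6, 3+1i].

x[n] = (1/4) Σ(k=0 to 3) X[k] · e^(2πikn/4)

Computing each x[n]:
x[0] = 3
x[1] = -1
x[2] = 0
x[3] = -2

x = [3, -1, 0, -2]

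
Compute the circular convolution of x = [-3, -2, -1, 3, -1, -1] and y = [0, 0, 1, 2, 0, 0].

(x ⊛ y)[n] = Σ(m=0 to 5) x[m] · y[(n-m) mod 6]

Computing each output sample:
(x ⊛ y)[0] = 5
(x ⊛ y)[1] = -3
(x ⊛ y)[2] = -5
(x ⊛ y)[3] = -8
(x ⊛ y)[4] = -5
(x ⊛ y)[5] = 1

x ⊛ y = [5, -3, -5, -8, -5, 1]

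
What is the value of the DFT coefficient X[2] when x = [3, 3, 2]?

X[2] = Σ(n=0 to 2) x[n] · ω_3^(2n) where ω_3 = e^(-2πi/3)
= (3)·ω_3^0 + (3)·ω_3^2 + (2)·ω_3^4

X[2] = 0.5000+0.8660i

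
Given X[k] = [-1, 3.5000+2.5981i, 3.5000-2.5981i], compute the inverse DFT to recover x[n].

x[n] = (1/3) Σ(k=0 to 2) X[k] · e^(2πikn/3)

Computing each x[n]:
x[0] = 2
x[1] = -3
x[2] = 0

x = [2, -3, 0]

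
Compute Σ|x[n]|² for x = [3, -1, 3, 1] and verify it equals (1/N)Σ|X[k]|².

Time domain:
Σ|x[n]|² = |3|² + |-1|² + |3|² + |1|² = 20.0000

Frequency domain:
(1/4)Σ|X[k]|² = (1/4)(|6|² + |2i|² + |6|² + |-2i|²) = (1/4)·80.0000 = 20.0000

Both sides agree, confirming Parseval's theorem.

Σ|x[n]|² = (1/N)Σ|X[k]|² = 20.0000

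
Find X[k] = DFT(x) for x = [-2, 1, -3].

X[k] = Σ(n=0 to 2) x[n] · ω_3^(nk)
where ω_3 = e^(-2πi/3)

Computing each X[k]:
X[0] = -4
X[1] = -1.0000-3.4641i
X[2] = -1.0000+3.4641i

X = [-4, -1.0000-3.4641i, -1.0000+3.4641i]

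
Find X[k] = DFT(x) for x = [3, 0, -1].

X[k] = Σ(n=0 to 2) x[n] · ω_3^(nk)
where ω_3 = e^(-2πi/3)

Computing each X[k]:
X[0] = 2
X[1] = 3.5000-0.8660i
X[2] = 3.5000+0.8660i

X = [2, 3.5000-0.8660i, 3.5000+0.8660i]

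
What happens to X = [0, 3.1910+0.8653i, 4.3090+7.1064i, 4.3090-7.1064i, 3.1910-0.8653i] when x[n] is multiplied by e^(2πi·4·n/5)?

Modulation property: DFT(ω_5^(-4n)·x[n]) = X[(k-4) mod 5], so circularly shift X by 4 positions.

X[k-4] = [3.1910+0.8653i, 4.3090+7.1064i, 4.3090-7.1064i, 3.1910-0.8653i, 0]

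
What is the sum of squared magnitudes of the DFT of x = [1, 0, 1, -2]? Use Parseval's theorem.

Parseval: Σ|x[n]|² = (1/N)Σ|X[k]|², so Σ|X[k]|² = N·Σ|x[n]|² = 4·6.0000

Σ|X[k]|² = N·Σ|x[n]|² = 4·6.0000 = 24.0000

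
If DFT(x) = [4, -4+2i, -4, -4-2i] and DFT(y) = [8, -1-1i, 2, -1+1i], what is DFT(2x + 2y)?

By linearity: DFT(2x + 2y) = 2·DFT(x) + 2·DFT(y)
= 2·[4, -4+2i, -4, -4-2i] + 2·[8, -1-1i, 2, -1+1i]

Computing element-wise:
Z[0] = 2·(4) + 2·(8) = 24
Z[1] = 2·(-4+2i) + 2·(-1-1i) = -10+2i
Z[2] = 2·(-4) + 2·(2) = -4
Z[3] = 2·(-4-2i) + 2·(-1+1i) = -10-2i

DFT(2x + 2y) = 2·X + 2·Y = [24, -10+2i, -4, -10-2i]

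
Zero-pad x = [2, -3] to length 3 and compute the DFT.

Original 2-point DFT: [-1, 5]
Zero-padded 3-point DFT provides frequency interpolation.

DFT_3([x, 0, ...]) = [-1, 3.5000+2.5981i, 3.5000-2.5981i]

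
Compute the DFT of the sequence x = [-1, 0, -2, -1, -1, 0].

X[k] = Σ(n=0 to 5) x[n] · ω_6^(nk)
where ω_6 = e^(-2πi/6)

Computing each X[k]:
X[0] = -5
X[1] = 1.5000+0.8660i
X[2] = -0.5000-0.8660i
X[3] = -3
X[4] = -0.5000+0.8660i
X[5] = 1.5000-0.8660i

X = [-5, 1.5000+0.8660i, -0.5000-0.8660i, -3, -0.5000+0.8660i, 1.5000-0.8660i]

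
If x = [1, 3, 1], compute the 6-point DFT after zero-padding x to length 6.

Original 3-point DFT: [5, -1.0000-1.7321i, -1.0000+1.7321i]
Zero-padded 6-point DFT provides frequency interpolation.

DFT_6([x, 0, ...]) = [5, 2.0000-3.4641i, -1.0000-1.7321i, -1, -1.0000+1.7321i, 2.0000+3.4641i]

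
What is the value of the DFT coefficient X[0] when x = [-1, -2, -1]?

X[0] = Σ(n=0 to 2) x[n] · ω_3^0 = Σ x[n]
= (-1) + (-2) + (-1)

X[0] = -4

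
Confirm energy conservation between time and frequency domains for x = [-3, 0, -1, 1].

Time domain:
Σ|x[n]|² = |-3|² + |0|² + |-1|² + |1|² = 11.0000

Frequency domain:
(1/4)Σ|X[k]|² = (1/4)(|-3|² + |-2+1i|² + |-5|² + |-2-1i|²) = (1/4)·44.0000 = 11.0000

Both sides agree, confirming Parseval's theorem.

Σ|x[n]|² = (1/N)Σ|X[k]|² = 11.0000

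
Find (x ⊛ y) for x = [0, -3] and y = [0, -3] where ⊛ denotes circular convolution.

(x ⊛ y)[n] = Σ(m=0 to 1) x[m] · y[(n-m) mod 2]

Computing each output sample:
(x ⊛ y)[0] = 9
(x ⊛ y)[1] = 0

x ⊛ y = [9, 0]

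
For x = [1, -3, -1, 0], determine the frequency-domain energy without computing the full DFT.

Parseval: Σ|x[n]|² = (1/N)Σ|X[k]|², so Σ|X[k]|² = N·Σ|x[n]|² = 4·11.0000

Σ|X[k]|² = N·Σ|x[n]|² = 4·11.0000 = 44.0000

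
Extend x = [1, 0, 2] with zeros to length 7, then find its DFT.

Original 3-point DFT: [3, 1.7321i, -1.7321i]
Zero-padded 7-point DFT provides frequency interpolation.

DFT_7([x, 0, ...]) = [3, 0.5550-1.9499i, -0.8019+0.8678i, 2.2470+1.5637i, 2.2470-1.5637i, -0.8019-0.8678i, 0.5550+1.9499i]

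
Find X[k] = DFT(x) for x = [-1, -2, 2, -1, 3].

X[k] = Σ(n=0 to 4) x[n] · ω_5^(nk)
where ω_5 = e^(-2πi/5)

Computing each X[k]:
X[0] = 1
X[1] = -1.5000+2.9919i
X[2] = -1.5000+5.7921i
X[3] = -1.5000-5.7921i
X[4] = -1.5000-2.9919i

X = [1, -1.5000+2.9919i, -1.5000+5.7921i, -1.5000-5.7921i, -1.5000-2.9919i]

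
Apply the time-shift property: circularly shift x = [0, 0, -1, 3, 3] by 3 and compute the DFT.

Time shift by 3: X_shifted[k] = ω_5^(3k) · X[k]
Shifted x = [-1, 3, 3, 0, 0]

DFT(x[n-3]) = [5, -2.5000-4.6165i, -2.5000+1.0898i, -2.5000-1.0898i, -2.5000+4.6165i]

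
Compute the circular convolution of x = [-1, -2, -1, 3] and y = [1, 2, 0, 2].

(x ⊛ y)[n] = Σ(m=0 to 3) x[m] · y[(n-m) mod 4]

Computing each output sample:
(x ⊛ y)[0] = 1
(x ⊛ y)[1] = -6
(x ⊛ y)[2] = 1
(x ⊛ y)[3] = -1

x ⊛ y = [1, -6, 1, -1]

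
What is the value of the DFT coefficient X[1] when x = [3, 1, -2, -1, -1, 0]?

X[1] = Σ(n=0 to 5) x[n] · ω_6^(1n) where ω_6 = e^(-2πi/6)
= (3)·ω_6^0 + (1)·ω_6^1 + (-2)·ω_6^2 + (-1)·ω_6^3 + (-1)·ω_6^4 + (0)·ω_6^5

X[1] = 6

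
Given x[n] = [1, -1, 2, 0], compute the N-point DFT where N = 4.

X[k] = Σ(n=0 to 3) x[n] · ω_4^(nk)
where ω_4 = e^(-2πi/4)

Computing each X[k]:
X[0] = 2
X[1] = -1+1i
X[2] = 4
X[3] = -1-1i

X = [2, -1+1i, 4, -1-1i]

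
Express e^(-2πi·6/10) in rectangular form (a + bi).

ω_10^6 = e^(-2πi·6/10)
= cos(-2π·6/10) + i·sin(-2π·6/10)
= cos(-12π/10) + i·sin(-12π/10)

ω_10^6 = cos(-12π/10) + i·sin(-12π/10) = -0.8090+0.5878i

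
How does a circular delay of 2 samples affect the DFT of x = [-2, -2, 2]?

Time shift by 2: X_shifted[k] = ω_3^(2k) · X[k]
Shifted x = [-2, 2, -2]

DFT(x[n-2]) = [-2, -2.0000-3.4641i, -2.0000+3.4641i]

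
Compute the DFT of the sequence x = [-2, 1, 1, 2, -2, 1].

X[k] = Σ(n=0 to 5) x[n] · ω_6^(nk)
where ω_6 = e^(-2πi/6)

Computing each X[k]:
X[0] = 1
X[1] = -2.5000-2.5981i
X[2] = -0.5000+2.5981i
X[3] = -7
X[4] = -0.5000-2.5981i
X[5] = -2.5000+2.5981i

X = [1, -2.5000-2.5981i, -0.5000+2.5981i, -7, -0.5000-2.5981i, -2.5000+2.5981i]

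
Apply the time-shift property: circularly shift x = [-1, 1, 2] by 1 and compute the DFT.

Time shift by 1: X_shifted[k] = ω_3^(1k) · X[k]
Shifted x = [2, -1, 1]

DFT(x[n-1]) = [2, 2.0000+1.7321i, 2.0000-1.7321i]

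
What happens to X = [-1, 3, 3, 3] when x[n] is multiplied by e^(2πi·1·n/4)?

Modulation property: DFT(ω_4^(-1n)·x[n]) = X[(k-1) mod 4], so circularly shift X by 1 positions.

X[k-1] = [3, -1, 3, 3]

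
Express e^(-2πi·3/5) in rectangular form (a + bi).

ω_5^3 = e^(-2πi·3/5)
= cos(-2π·3/5) + i·sin(-2π·3/5)
= cos(-6π/5) + i·sin(-6π/5)

ω_5^3 = cos(-6π/5) + i·sin(-6π/5) = -0.8090+0.5878i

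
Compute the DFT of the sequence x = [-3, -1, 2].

X[k] = Σ(n=0 to 2) x[n] · ω_3^(nk)
where ω_3 = e^(-2πi/3)

Computing each X[k]:
X[0] = -2
X[1] = -3.5000+2.5981i
X[2] = -3.5000-2.5981i

X = [-2, -3.5000+2.5981i, -3.5000-2.5981i]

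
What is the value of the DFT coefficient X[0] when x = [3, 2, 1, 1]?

X[0] = Σ(n=0 to 3) x[n] · ω_4^0 = Σ x[n]
= (3) + (2) + (1) + (1)

X[0] = 7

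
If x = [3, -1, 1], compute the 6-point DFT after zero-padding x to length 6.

Original 3-point DFT: [3, 3.0000+1.7321i, 3.0000-1.7321i]
Zero-padded 6-point DFT provides frequency interpolation.

DFT_6([x, 0, ...]) = [3, 2, 3.0000+1.7321i, 5, 3.0000-1.7321i, 2]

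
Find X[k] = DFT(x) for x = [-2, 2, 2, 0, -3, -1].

X[k] = Σ(n=0 to 5) x[n] · ω_6^(nk)
where ω_6 = e^(-2πi/6)

Computing each X[k]:
X[0] = -2
X[1] = -1.0000-6.9282i
X[2] = -2.0000+1.7321i
X[3] = -4
X[4] = -2.0000-1.7321i
X[5] = -1.0000+6.9282i

X = [-2, -1.0000-6.9282i, -2.0000+1.7321i, -4, -2.0000-1.7321i, -1.0000+6.9282i]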